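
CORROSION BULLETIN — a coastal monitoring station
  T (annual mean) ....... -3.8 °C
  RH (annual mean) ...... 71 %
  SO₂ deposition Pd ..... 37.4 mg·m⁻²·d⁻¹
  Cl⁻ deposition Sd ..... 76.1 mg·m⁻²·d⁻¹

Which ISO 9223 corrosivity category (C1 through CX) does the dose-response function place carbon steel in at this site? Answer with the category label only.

carbon steel: f(T) = +0.150·(T−10) [T≤10 °C] = -2.0700
  sulphur-dioxide contribution → 6.075 μm/a
  chloride contribution → 13.38 μm/a
  ⇒ r_corr(carbon steel) = 19.46 μm/a
Category bounds: 1.3…25 μm/a bracket r_corr ⇒ C2

C2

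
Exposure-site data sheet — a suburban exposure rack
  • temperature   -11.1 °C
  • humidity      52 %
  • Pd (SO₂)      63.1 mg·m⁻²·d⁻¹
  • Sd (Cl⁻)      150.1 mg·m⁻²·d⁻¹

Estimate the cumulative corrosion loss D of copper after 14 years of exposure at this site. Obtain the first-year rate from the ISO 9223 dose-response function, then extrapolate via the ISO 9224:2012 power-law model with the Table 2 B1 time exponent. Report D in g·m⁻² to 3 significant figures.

D(14) = 9.02 g·m⁻²

copper: f(T) = +0.126·(T−10) [T≤10 °C] = -2.6586
  Pd branch = 0.0053·Pd^0.26·e^(0.059·RH+f) = 0.02345 μm/a
  Sd branch = 0.01025·Sd^0.27·e^(0.036·RH+0.049·T) = 0.1497 μm/a
  sum: 0.02345 + 0.1497 → r_corr = 0.1731 μm/a
Long-term exponent b (ISO 9224 Table 2, B1) = 0.667
  D(14) = 0.1731 × 14^0.667 = 0.1731 × 5.814 = 1.006 μm
  Mass loss = 1.006 μm × 8.96 g/cm³ = 9.018 g·m⁻²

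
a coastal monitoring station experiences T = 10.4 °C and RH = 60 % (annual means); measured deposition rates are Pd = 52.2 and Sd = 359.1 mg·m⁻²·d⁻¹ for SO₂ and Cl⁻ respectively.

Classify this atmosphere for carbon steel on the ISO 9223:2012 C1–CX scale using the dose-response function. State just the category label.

C5

carbon steel: f(T) = -0.054·(T−10) [T>10 °C] = -0.0216
  Pd branch = 1.77·Pd^0.52·e^(0.02·RH+f) = 44.97 μm/a
  Cl⁻ term: 0.102·359.1^0.62·exp(0.033·60+0.04·10.4) = 42.99
  r_corr = 44.97 + 42.99 = 87.96 μm/a
ISO 9223 Table 2 (carbon steel): 80 < 88 ≤ 200 μm/a ⇒ C5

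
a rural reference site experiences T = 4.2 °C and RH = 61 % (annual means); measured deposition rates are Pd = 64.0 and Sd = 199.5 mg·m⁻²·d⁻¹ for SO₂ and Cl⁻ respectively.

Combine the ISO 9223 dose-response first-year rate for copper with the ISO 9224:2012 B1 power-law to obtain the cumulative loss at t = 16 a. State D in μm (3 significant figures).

D(16) = 4.75 μm

copper: T≤10 °C ⇒ hinge +0.126·(4.2−10) = -0.7308
  SO₂ term: 0.0053·64.0^0.26·exp(0.059·61-0.7308) = 0.2751
  Sd branch = 0.01025·Sd^0.27·e^(0.036·RH+0.049·T) = 0.4729 μm/a
  sum: 0.2751 + 0.4729 → r_corr = 0.7481 μm/a
Long-term exponent b (ISO 9224 Table 2, B1) = 0.667
  D(16) = 0.7481 × 16^0.667 = 0.7481 × 6.355 = 4.754 μm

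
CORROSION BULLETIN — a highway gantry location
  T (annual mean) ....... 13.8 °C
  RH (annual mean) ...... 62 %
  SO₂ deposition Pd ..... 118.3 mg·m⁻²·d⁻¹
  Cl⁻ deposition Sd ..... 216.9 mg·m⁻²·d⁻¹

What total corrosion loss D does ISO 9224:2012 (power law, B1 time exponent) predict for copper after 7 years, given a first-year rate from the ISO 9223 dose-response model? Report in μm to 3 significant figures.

D(7) = 4.86 μm

copper: f(T) = -0.080·(T−10) [T>10 °C] = -0.3040
  sulphur-dioxide contribution → 0.5247 μm/a
  chloride contribution → 0.8027 μm/a
  ⇒ r_corr(copper) = 1.327 μm/a
Power-law: D(7) = r_corr · 7^0.667
  D(7) = 1.327 × 7^0.667 = 1.327 × 3.662 = 4.86 μm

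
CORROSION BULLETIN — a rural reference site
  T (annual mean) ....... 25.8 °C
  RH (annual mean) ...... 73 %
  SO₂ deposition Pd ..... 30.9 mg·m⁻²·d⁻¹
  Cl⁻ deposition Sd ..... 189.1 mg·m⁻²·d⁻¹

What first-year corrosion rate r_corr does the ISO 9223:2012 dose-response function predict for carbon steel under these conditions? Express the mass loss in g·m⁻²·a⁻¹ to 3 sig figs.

carbon steel: f(T) = -0.054·(T−10) [T>10 °C] = -0.8532
  SO₂ term: 1.77·30.9^0.52·exp(0.02·73-0.8532) = 19.33
  Cl⁻ term: 0.102·189.1^0.62·exp(0.033·73+0.04·25.8) = 82.14
  sum: 19.33 + 82.14 → r_corr = 101.5 μm/a
Convert to mass loss: 101.5 μm/a × 7.85 g/cm³ = 796.6 g·m⁻²·a⁻¹

r_corr = 797 g·m⁻²·a⁻¹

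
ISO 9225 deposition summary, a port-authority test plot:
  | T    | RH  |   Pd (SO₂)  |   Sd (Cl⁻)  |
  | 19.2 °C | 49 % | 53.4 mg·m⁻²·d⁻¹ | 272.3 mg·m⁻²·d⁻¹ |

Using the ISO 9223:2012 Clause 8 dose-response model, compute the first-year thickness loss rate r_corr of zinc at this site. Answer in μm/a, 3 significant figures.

r_corr = 3.60 μm/a

zinc: T>10 °C ⇒ hinge -0.071·(19.2−10) = -0.6532
  sulphur-dioxide contribution → 0.3681 μm/a
  chloride contribution → 3.236 μm/a
  total first-year rate 3.604 μm/a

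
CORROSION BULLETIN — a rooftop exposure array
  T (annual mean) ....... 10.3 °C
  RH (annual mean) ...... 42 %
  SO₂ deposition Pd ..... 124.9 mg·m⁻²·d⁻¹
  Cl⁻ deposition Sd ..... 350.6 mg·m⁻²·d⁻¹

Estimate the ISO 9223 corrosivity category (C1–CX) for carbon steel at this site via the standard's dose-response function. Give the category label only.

carbon steel: T>10 °C ⇒ hinge -0.054·(10.3−10) = -0.0162
  Pd branch = 1.77·Pd^0.52·e^(0.02·RH+f) = 49.65 μm/a
  Sd branch = 0.102·Sd^0.62·e^(0.033·RH+0.04·T) = 23.29 μm/a
  r_corr = 49.65 + 23.29 = 72.95 μm/a
Category bounds: 50…80 μm/a bracket r_corr ⇒ C4

C4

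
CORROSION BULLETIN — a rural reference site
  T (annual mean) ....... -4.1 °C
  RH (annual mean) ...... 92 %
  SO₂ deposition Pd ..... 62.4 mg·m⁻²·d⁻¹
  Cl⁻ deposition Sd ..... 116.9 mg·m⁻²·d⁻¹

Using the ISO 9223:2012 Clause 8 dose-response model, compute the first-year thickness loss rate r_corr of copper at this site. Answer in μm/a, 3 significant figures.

r_corr = 1.43 μm/a

copper: temperature factor f = +0.126·(-14.1) = -1.7766
  Pd branch = 0.0053·Pd^0.26·e^(0.059·RH+f) = 0.5981 μm/a
  Sd branch = 0.01025·Sd^0.27·e^(0.036·RH+0.049·T) = 0.8321 μm/a
  r_corr = 0.5981 + 0.8321 = 1.43 μm/a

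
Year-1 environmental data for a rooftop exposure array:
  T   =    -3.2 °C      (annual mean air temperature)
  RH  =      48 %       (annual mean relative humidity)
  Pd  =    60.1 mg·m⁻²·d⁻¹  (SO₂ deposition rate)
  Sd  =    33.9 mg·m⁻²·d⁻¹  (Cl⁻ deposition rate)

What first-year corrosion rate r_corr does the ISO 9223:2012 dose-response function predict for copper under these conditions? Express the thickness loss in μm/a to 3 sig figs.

copper: f(T) = +0.126·(T−10) [T≤10 °C] = -1.6632
  SO₂ term: 0.0053·60.1^0.26·exp(0.059·48-1.6632) = 0.04948
  Cl⁻ term: 0.01025·33.9^0.27·exp(0.036·48+0.049·-3.2) = 0.1277
  r_corr = 0.04948 + 0.1277 = 0.1772 μm/a

r_corr = 0.177 μm/a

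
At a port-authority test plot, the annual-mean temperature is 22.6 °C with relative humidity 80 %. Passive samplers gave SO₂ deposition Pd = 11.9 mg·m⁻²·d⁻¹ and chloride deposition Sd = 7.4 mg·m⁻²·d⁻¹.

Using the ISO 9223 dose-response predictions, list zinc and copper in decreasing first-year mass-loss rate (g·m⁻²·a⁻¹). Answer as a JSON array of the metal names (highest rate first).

zinc: temperature factor f = -0.071·(12.6) = -0.8946
  Pd branch = 0.0129·Pd^0.44·e^(0.046·RH+f) = 0.6216 μm/a
  Sd branch = 0.0175·Sd^0.57·e^(0.008·RH+0.085·T) = 0.7091 μm/a
  r_corr = 0.6216 + 0.7091 = 1.331 μm/a
  mass loss = 1.331 μm/a × 7.14 g/cm³ = 9.501 g·m⁻²·a⁻¹
copper: T>10 °C ⇒ hinge -0.080·(22.6−10) = -1.0080
  SO₂ term: 0.0053·11.9^0.26·exp(0.059·80-1.0080) = 0.4131
  Cl⁻ term: 0.01025·7.4^0.27·exp(0.036·80+0.049·22.6) = 0.9487
  r_corr = 0.4131 + 0.9487 = 1.362 μm/a
  mass loss = 1.362 μm/a × 8.96 g/cm³ = 12.2 g·m⁻²·a⁻¹
Ordering by g·m⁻²·a⁻¹: copper (12.2) > zinc (9.5)

["copper", "zinc"]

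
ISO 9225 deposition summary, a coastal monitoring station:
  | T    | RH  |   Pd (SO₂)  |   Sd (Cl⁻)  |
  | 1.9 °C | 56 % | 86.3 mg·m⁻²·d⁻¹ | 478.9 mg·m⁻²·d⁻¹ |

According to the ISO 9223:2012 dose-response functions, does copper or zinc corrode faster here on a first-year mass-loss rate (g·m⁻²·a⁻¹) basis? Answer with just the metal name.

zinc

copper: f(T) = +0.126·(T−10) [T≤10 °C] = -1.0206
  sulphur-dioxide contribution → 0.1657 μm/a
  chloride contribution → 0.4471 μm/a
  ⇒ r_corr(copper) = 0.6127 μm/a
  mass loss = 0.6127 μm/a × 8.96 g/cm³ = 5.49 g·m⁻²·a⁻¹
zinc: T≤10 °C ⇒ hinge +0.038·(1.9−10) = -0.3078
  sulphur-dioxide contribution → 0.8861 μm/a
  chloride contribution → 1.085 μm/a
  ⇒ r_corr(zinc) = 1.971 μm/a
  mass loss = 1.971 μm/a × 7.14 g/cm³ = 14.07 g·m⁻²·a⁻¹
Ordering by g·m⁻²·a⁻¹: zinc (14.1) > copper (5.49)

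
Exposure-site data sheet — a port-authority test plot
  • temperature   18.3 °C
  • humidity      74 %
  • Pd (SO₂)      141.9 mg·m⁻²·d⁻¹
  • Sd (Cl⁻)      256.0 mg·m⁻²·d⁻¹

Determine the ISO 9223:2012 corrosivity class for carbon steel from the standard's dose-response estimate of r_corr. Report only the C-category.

carbon steel: T>10 °C ⇒ hinge -0.054·(18.3−10) = -0.4482
  Pd branch = 1.77·Pd^0.52·e^(0.02·RH+f) = 65.33 μm/a
  Sd branch = 0.102·Sd^0.62·e^(0.033·RH+0.04·T) = 75.89 μm/a
  sum: 65.33 + 75.89 → r_corr = 141.2 μm/a
ISO 9223 Table 2 (carbon steel): 80 < 141 ≤ 200 μm/a ⇒ C5

C5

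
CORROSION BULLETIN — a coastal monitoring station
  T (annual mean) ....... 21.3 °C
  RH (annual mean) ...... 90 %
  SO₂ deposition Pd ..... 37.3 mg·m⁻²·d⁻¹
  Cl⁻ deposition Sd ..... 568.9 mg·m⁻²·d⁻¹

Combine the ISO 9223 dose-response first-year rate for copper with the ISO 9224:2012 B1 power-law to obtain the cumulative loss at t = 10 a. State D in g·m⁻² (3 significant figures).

D(10) = 218 g·m⁻²

copper: temperature factor f = -0.080·(11.3) = -0.9040
  sulphur-dioxide contribution → 1.113 μm/a
  chloride contribution → 4.121 μm/a
  total first-year rate 5.234 μm/a
ISO 9224: D(t) = r_corr · t^b with b = 0.667 (copper, B1)
  D(10) = 5.234 × 10^0.667 = 5.234 × 4.645 = 24.31 μm
  Mass loss = 24.31 μm × 8.96 g/cm³ = 217.8 g·m⁻²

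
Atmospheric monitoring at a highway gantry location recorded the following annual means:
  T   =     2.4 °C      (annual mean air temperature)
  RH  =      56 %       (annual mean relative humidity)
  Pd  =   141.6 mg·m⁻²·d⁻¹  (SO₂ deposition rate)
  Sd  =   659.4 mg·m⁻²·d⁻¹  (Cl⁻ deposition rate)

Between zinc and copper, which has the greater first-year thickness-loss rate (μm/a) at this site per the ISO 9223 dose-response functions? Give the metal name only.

zinc: temperature factor f = +0.038·(-7.6) = -0.2888
  SO₂ term: 0.0129·141.6^0.44·exp(0.046·56-0.2888) = 1.123
  Sd branch = 0.0175·Sd^0.57·e^(0.008·RH+0.085·T) = 1.359 μm/a
  r_corr = 1.123 + 1.359 = 2.482 μm/a
copper: T≤10 °C ⇒ hinge +0.126·(2.4−10) = -0.9576
  SO₂ term: 0.0053·141.6^0.26·exp(0.059·56-0.9576) = 0.2007
  Cl⁻ term: 0.01025·659.4^0.27·exp(0.036·56+0.049·2.4) = 0.4995
  sum: 0.2007 + 0.4995 → r_corr = 0.7002 μm/a
Ordering by μm/a: zinc (2.48) > copper (0.7)

zinc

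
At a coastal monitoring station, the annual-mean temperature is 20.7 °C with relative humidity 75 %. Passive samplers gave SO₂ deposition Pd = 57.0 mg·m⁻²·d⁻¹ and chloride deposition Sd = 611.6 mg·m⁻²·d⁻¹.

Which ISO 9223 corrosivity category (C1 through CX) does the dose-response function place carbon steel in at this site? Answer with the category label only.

carbon steel: f(T) = -0.054·(T−10) [T>10 °C] = -0.5778
  SO₂ term: 1.77·57.0^0.52·exp(0.02·75-0.5778) = 36.44
  Cl⁻ term: 0.102·611.6^0.62·exp(0.033·75+0.04·20.7) = 148.1
  sum: 36.44 + 148.1 → r_corr = 184.6 μm/a
Category bounds: 80…200 μm/a bracket r_corr ⇒ C5

C5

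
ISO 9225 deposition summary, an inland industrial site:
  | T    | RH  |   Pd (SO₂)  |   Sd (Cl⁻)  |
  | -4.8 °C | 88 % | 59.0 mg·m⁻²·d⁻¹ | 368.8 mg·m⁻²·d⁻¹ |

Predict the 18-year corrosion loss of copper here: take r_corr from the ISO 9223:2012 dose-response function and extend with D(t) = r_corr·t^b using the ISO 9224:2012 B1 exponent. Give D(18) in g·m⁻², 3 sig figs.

D(18) = 84.7 g·m⁻²

copper: temperature factor f = +0.126·(-14.8) = -1.8648
  SO₂ term: 0.0053·59.0^0.26·exp(0.059·88-1.8648) = 0.4263
  Cl⁻ term: 0.01025·368.8^0.27·exp(0.036·88+0.049·-4.8) = 0.9494
  sum: 0.4263 + 0.9494 → r_corr = 1.376 μm/a
ISO 9224: D(t) = r_corr · t^b with b = 0.667 (copper, B1)
  D(18) = 1.376 × 18^0.667 = 1.376 × 6.875 = 9.458 μm
  Mass loss = 9.458 μm × 8.96 g/cm³ = 84.74 g·m⁻²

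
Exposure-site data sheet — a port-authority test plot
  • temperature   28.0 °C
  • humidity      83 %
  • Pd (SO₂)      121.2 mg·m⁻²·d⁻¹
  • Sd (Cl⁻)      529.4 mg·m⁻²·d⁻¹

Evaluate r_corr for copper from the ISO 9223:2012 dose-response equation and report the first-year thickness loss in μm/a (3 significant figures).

r_corr = 4.95 μm/a

copper: f(T) = -0.080·(T−10) [T>10 °C] = -1.4400
  SO₂ term: 0.0053·121.2^0.26·exp(0.059·83-1.4400) = 0.5853
  Sd branch = 0.01025·Sd^0.27·e^(0.036·RH+0.049·T) = 4.362 μm/a
  r_corr = 0.5853 + 4.362 = 4.947 μm/a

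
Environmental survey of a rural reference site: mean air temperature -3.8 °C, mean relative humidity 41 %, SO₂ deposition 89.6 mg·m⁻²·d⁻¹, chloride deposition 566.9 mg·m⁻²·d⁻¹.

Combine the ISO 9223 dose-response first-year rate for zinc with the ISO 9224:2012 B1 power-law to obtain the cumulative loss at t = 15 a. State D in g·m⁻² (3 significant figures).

zinc: temperature factor f = +0.038·(-13.8) = -0.5244
  sulphur-dioxide contribution → 0.3639 μm/a
  chloride contribution → 0.6527 μm/a
  ⇒ r_corr(zinc) = 1.017 μm/a
ISO 9224: D(t) = r_corr · t^b with b = 0.813 (zinc, B1)
  D(15) = 1.017 × 15^0.813 = 1.017 × 9.04 = 9.19 μm
  Mass loss = 9.19 μm × 7.14 g/cm³ = 65.61 g·m⁻²

D(15) = 65.6 g·m⁻²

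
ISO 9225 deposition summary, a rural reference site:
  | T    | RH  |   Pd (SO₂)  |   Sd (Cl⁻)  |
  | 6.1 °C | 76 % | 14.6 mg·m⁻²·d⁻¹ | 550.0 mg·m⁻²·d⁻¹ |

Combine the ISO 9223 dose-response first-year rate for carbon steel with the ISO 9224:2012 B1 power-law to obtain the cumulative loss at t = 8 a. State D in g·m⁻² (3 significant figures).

D(8) = 2.29e+03 g·m⁻²

carbon steel: f(T) = +0.150·(T−10) [T≤10 °C] = -0.5850
  SO₂ term: 1.77·14.6^0.52·exp(0.02·76-0.5850) = 18.18
  Cl⁻ term: 0.102·550.0^0.62·exp(0.033·76+0.04·6.1) = 79.95
  r_corr = 18.18 + 79.95 = 98.12 μm/a
Long-term exponent b (ISO 9224 Table 2, B1) = 0.523
  D(8) = 98.12 × 8^0.523 = 98.12 × 2.967 = 291.1 μm
  Mass loss = 291.1 μm × 7.85 g/cm³ = 2285 g·m⁻²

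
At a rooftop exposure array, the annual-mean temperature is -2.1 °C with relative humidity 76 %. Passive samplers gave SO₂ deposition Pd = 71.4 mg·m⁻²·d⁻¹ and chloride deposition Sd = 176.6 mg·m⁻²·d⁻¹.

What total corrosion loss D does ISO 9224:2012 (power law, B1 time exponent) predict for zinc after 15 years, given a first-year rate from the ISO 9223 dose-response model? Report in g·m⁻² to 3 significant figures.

D(15) = 147 g·m⁻²

zinc: f(T) = +0.038·(T−10) [T≤10 °C] = -0.4598
  SO₂ term: 0.0129·71.4^0.44·exp(0.046·76-0.4598) = 1.757
  Sd branch = 0.0175·Sd^0.57·e^(0.008·RH+0.085·T) = 0.5133 μm/a
  r_corr = 1.757 + 0.5133 = 2.27 μm/a
Long-term exponent b (ISO 9224 Table 2, B1) = 0.813
  D(15) = 2.27 × 15^0.813 = 2.27 × 9.04 = 20.52 μm
  Mass loss = 20.52 μm × 7.14 g/cm³ = 146.5 g·m⁻²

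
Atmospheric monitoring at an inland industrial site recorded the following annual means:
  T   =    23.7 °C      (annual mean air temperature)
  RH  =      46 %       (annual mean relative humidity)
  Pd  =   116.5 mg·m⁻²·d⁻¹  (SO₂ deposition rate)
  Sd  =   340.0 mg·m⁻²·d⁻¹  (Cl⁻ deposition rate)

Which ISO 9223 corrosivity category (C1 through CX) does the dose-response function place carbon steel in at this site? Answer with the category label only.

C4

carbon steel: temperature factor f = -0.054·(13.7) = -0.7398
  sulphur-dioxide contribution → 25.16 μm/a
  chloride contribution → 44.57 μm/a
  ⇒ r_corr(carbon steel) = 69.74 μm/a
Category bounds: 50…80 μm/a bracket r_corr ⇒ C4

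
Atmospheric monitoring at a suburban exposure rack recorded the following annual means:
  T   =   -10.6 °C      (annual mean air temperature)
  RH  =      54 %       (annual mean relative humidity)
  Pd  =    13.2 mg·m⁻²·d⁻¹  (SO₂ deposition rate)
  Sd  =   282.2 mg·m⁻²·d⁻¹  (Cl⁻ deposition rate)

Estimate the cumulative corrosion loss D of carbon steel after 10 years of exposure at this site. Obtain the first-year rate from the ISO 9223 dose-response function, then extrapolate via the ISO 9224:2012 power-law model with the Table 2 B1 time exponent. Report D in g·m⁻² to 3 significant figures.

carbon steel: T≤10 °C ⇒ hinge +0.150·(-10.6−10) = -3.0900
  SO₂ term: 1.77·13.2^0.52·exp(0.02·54-3.0900) = 0.9073
  Cl⁻ term: 0.102·282.2^0.62·exp(0.033·54+0.04·-10.6) = 13.11
  sum: 0.9073 + 13.11 → r_corr = 14.02 μm/a
Long-term exponent b (ISO 9224 Table 2, B1) = 0.523
  D(10) = 14.02 × 10^0.523 = 14.02 × 3.334 = 46.75 μm
  Mass loss = 46.75 μm × 7.85 g/cm³ = 367 g·m⁻²

D(10) = 367 g·m⁻²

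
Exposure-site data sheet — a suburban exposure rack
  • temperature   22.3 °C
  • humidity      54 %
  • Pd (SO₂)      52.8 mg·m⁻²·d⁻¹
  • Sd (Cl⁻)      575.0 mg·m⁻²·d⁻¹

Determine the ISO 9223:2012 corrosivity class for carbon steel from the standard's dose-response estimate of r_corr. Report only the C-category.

C5

carbon steel: T>10 °C ⇒ hinge -0.054·(22.3−10) = -0.6642
  Pd branch = 1.77·Pd^0.52·e^(0.02·RH+f) = 21.1 μm/a
  Sd branch = 0.102·Sd^0.62·e^(0.033·RH+0.04·T) = 76.01 μm/a
  r_corr = 21.1 + 76.01 = 97.12 μm/a
97.1 μm/a falls in (80, 200] for carbon steel → category C5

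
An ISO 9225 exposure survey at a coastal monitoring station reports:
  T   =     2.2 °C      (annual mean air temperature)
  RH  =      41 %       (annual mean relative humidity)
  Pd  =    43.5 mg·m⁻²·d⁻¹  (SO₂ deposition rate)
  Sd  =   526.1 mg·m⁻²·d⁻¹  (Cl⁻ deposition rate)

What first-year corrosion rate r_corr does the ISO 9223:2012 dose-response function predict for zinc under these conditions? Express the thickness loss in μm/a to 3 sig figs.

r_corr = 1.37 μm/a

zinc: T≤10 °C ⇒ hinge +0.038·(2.2−10) = -0.2964
  Pd branch = 0.0129·Pd^0.44·e^(0.046·RH+f) = 0.3326 μm/a
  Cl⁻ term: 0.0175·526.1^0.57·exp(0.008·41+0.085·2.2) = 1.042
  sum: 0.3326 + 1.042 → r_corr = 1.374 μm/a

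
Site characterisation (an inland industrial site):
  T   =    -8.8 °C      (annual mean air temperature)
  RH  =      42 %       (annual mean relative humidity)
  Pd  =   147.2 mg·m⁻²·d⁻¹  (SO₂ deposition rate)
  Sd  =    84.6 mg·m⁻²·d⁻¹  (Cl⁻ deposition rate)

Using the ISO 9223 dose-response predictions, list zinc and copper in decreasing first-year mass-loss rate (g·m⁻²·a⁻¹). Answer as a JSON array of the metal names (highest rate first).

["zinc", "copper"]

zinc: temperature factor f = +0.038·(-18.8) = -0.7144
  Pd branch = 0.0129·Pd^0.44·e^(0.046·RH+f) = 0.392 μm/a
  Sd branch = 0.0175·Sd^0.57·e^(0.008·RH+0.085·T) = 0.1454 μm/a
  sum: 0.392 + 0.1454 → r_corr = 0.5374 μm/a
  mass loss = 0.5374 μm/a × 7.14 g/cm³ = 3.837 g·m⁻²·a⁻¹
copper: temperature factor f = +0.126·(-18.8) = -2.3688
  Pd branch = 0.0053·Pd^0.26·e^(0.059·RH+f) = 0.02164 μm/a
  Sd branch = 0.01025·Sd^0.27·e^(0.036·RH+0.049·T) = 0.1001 μm/a
  r_corr = 0.02164 + 0.1001 = 0.1218 μm/a
  mass loss = 0.1218 μm/a × 8.96 g/cm³ = 1.091 g·m⁻²·a⁻¹
Ordering by g·m⁻²·a⁻¹: zinc (3.84) > copper (1.09)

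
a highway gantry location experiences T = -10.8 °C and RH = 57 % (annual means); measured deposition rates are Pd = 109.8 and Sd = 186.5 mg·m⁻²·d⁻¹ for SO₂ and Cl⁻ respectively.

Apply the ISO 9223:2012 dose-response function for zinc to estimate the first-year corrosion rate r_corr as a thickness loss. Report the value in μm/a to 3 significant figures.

zinc: temperature factor f = +0.038·(-20.8) = -0.7904
  Pd branch = 0.0129·Pd^0.44·e^(0.046·RH+f) = 0.6367 μm/a
  Sd branch = 0.0175·Sd^0.57·e^(0.008·RH+0.085·T) = 0.2171 μm/a
  sum: 0.6367 + 0.2171 → r_corr = 0.8538 μm/a

r_corr = 0.854 μm/a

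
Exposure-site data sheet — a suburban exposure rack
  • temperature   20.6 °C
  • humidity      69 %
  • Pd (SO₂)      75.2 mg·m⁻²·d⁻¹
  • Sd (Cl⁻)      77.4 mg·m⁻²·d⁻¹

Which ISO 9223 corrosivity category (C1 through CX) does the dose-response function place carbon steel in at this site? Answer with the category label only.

carbon steel: temperature factor f = -0.054·(10.6) = -0.5724
  sulphur-dioxide contribution → 37.53 μm/a
  chloride contribution → 33.6 μm/a
  ⇒ r_corr(carbon steel) = 71.13 μm/a
ISO 9223 Table 2 (carbon steel): 50 < 71.1 ≤ 80 μm/a ⇒ C4

C4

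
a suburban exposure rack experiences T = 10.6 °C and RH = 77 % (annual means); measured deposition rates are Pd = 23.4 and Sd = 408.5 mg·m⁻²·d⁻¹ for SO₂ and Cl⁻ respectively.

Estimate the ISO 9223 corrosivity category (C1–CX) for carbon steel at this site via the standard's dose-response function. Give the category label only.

C5

carbon steel: T>10 °C ⇒ hinge -0.054·(10.6−10) = -0.0324
  SO₂ term: 1.77·23.4^0.52·exp(0.02·77-0.0324) = 41.18
  Sd branch = 0.102·Sd^0.62·e^(0.033·RH+0.04·T) = 82.27 μm/a
  sum: 41.18 + 82.27 → r_corr = 123.4 μm/a
123 μm/a falls in (80, 200] for carbon steel → category C5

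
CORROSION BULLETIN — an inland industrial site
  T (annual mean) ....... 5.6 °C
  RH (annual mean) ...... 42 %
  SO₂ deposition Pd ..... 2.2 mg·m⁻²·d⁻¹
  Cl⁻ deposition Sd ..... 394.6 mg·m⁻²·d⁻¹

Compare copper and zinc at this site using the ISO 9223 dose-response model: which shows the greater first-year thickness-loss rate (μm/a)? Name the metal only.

zinc

copper: T≤10 °C ⇒ hinge +0.126·(5.6−10) = -0.5544
  sulphur-dioxide contribution → 0.04454 μm/a
  chloride contribution → 0.3073 μm/a
  ⇒ r_corr(copper) = 0.3518 μm/a
zinc: f(T) = +0.038·(T−10) [T≤10 °C] = -0.1672
  sulphur-dioxide contribution → 0.1066 μm/a
  chloride contribution → 1.19 μm/a
  total first-year rate 1.296 μm/a
Ordering by μm/a: zinc (1.3) > copper (0.352)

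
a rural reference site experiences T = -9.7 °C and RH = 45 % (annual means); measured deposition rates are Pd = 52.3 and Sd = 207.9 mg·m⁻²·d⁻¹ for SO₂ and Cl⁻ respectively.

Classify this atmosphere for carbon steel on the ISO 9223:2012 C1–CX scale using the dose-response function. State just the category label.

C2

carbon steel: T≤10 °C ⇒ hinge +0.150·(-9.7−10) = -2.9550
  Pd branch = 1.77·Pd^0.52·e^(0.02·RH+f) = 1.775 μm/a
  Sd branch = 0.102·Sd^0.62·e^(0.033·RH+0.04·T) = 8.358 μm/a
  sum: 1.775 + 8.358 → r_corr = 10.13 μm/a
ISO 9223 Table 2 (carbon steel): 1.3 < 10.1 ≤ 25 μm/a ⇒ C2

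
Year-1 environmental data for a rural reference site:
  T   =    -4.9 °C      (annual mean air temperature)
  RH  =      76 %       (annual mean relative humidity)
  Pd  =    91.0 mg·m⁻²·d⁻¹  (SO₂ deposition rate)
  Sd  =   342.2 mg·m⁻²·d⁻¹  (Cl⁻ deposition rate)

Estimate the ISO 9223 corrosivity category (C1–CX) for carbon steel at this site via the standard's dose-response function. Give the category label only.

carbon steel: temperature factor f = +0.150·(-14.9) = -2.2350
  SO₂ term: 1.77·91.0^0.52·exp(0.02·76-2.2350) = 9.04
  Sd branch = 0.102·Sd^0.62·e^(0.033·RH+0.04·T) = 38.37 μm/a
  sum: 9.04 + 38.37 → r_corr = 47.41 μm/a
ISO 9223 Table 2 (carbon steel): 25 < 47.4 ≤ 50 μm/a ⇒ C3

C3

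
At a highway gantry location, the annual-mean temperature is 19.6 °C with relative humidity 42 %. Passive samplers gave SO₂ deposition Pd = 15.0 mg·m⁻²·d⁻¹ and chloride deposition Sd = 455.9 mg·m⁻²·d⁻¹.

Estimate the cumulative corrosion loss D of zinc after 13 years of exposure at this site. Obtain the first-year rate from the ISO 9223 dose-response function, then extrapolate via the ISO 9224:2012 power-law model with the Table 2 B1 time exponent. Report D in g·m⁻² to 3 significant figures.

D(13) = 253 g·m⁻²

zinc: f(T) = -0.071·(T−10) [T>10 °C] = -0.6816
  SO₂ term: 0.0129·15.0^0.44·exp(0.046·42-0.6816) = 0.1483
  Sd branch = 0.0175·Sd^0.57·e^(0.008·RH+0.085·T) = 4.247 μm/a
  sum: 0.1483 + 4.247 → r_corr = 4.395 μm/a
Power-law: D(13) = r_corr · 13^0.813
  D(13) = 4.395 × 13^0.813 = 4.395 × 8.047 = 35.37 μm
  Mass loss = 35.37 μm × 7.14 g/cm³ = 252.5 g·m⁻²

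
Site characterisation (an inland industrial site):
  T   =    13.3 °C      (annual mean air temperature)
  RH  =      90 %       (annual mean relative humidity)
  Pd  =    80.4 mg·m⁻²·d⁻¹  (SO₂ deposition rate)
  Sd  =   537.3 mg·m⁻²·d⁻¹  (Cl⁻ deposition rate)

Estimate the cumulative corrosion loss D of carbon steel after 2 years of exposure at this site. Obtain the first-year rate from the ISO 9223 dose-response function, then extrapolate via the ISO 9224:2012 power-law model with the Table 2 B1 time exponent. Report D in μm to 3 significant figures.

carbon steel: T>10 °C ⇒ hinge -0.054·(13.3−10) = -0.1782
  Pd branch = 1.77·Pd^0.52·e^(0.02·RH+f) = 87.71 μm/a
  Sd branch = 0.102·Sd^0.62·e^(0.033·RH+0.04·T) = 166.8 μm/a
  sum: 87.71 + 166.8 → r_corr = 254.5 μm/a
ISO 9224: D(t) = r_corr · t^b with b = 0.523 (carbon steel, B1)
  D(2) = 254.5 × 2^0.523 = 254.5 × 1.437 = 365.7 μm

D(2) = 366 μm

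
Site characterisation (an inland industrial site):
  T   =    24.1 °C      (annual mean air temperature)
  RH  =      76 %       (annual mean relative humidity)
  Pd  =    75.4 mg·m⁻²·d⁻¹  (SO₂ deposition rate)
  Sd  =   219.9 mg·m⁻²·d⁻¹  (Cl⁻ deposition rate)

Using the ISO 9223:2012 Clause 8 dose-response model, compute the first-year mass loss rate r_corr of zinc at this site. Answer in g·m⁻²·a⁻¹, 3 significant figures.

zinc: f(T) = -0.071·(T−10) [T>10 °C] = -1.0011
  sulphur-dioxide contribution → 1.048 μm/a
  chloride contribution → 5.393 μm/a
  ⇒ r_corr(zinc) = 6.44 μm/a
Convert to mass loss: 6.44 μm/a × 7.14 g/cm³ = 45.98 g·m⁻²·a⁻¹

r_corr = 46.0 g·m⁻²·a⁻¹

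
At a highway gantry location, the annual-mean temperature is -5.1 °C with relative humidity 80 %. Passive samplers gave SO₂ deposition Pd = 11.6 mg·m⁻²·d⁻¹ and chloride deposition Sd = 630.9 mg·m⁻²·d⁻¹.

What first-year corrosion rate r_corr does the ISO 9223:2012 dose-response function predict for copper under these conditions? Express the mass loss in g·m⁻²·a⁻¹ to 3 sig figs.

r_corr = 8.77 g·m⁻²·a⁻¹

copper: T≤10 °C ⇒ hinge +0.126·(-5.1−10) = -1.9026
  SO₂ term: 0.0053·11.6^0.26·exp(0.059·80-1.9026) = 0.1677
  Sd branch = 0.01025·Sd^0.27·e^(0.036·RH+0.049·T) = 0.8109 μm/a
  sum: 0.1677 + 0.8109 → r_corr = 0.9786 μm/a
Convert to mass loss: 0.9786 μm/a × 8.96 g/cm³ = 8.768 g·m⁻²·a⁻¹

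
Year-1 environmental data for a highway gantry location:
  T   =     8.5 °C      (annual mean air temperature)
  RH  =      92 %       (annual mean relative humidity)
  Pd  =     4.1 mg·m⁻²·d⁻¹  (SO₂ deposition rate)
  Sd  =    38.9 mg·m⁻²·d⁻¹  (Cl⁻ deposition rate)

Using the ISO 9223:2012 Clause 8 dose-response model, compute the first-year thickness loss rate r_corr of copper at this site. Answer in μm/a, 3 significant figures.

copper: temperature factor f = +0.126·(-1.5) = -0.1890
  sulphur-dioxide contribution → 1.442 μm/a
  chloride contribution → 1.146 μm/a
  ⇒ r_corr(copper) = 2.588 μm/a

r_corr = 2.59 μm/a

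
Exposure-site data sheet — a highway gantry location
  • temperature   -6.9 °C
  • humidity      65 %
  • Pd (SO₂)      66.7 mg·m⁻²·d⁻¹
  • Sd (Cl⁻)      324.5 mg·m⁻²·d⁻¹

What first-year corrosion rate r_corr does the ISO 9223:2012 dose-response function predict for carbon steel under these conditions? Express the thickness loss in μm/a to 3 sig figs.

r_corr = 28.4 μm/a

carbon steel: T≤10 °C ⇒ hinge +0.150·(-6.9−10) = -2.5350
  SO₂ term: 1.77·66.7^0.52·exp(0.02·65-2.5350) = 4.573
  Cl⁻ term: 0.102·324.5^0.62·exp(0.033·65+0.04·-6.9) = 23.84
  r_corr = 4.573 + 23.84 = 28.41 μm/a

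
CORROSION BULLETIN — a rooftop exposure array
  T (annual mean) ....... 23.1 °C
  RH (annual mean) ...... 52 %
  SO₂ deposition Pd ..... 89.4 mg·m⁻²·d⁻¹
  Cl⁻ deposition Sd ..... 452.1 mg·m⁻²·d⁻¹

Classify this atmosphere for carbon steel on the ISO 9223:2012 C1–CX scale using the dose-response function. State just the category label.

carbon steel: f(T) = -0.054·(T−10) [T>10 °C] = -0.7074
  Pd branch = 1.77·Pd^0.52·e^(0.02·RH+f) = 25.53 μm/a
  Cl⁻ term: 0.102·452.1^0.62·exp(0.033·52+0.04·23.1) = 63.3
  r_corr = 25.53 + 63.3 = 88.83 μm/a
ISO 9223 Table 2 (carbon steel): 80 < 88.8 ≤ 200 μm/a ⇒ C5

C5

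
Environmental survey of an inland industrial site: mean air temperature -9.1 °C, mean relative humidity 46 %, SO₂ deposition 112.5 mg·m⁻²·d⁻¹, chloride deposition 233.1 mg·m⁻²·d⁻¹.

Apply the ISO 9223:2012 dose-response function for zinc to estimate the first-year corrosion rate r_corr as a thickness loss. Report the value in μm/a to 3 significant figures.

r_corr = 0.675 μm/a

zinc: T≤10 °C ⇒ hinge +0.038·(-9.1−10) = -0.7258
  sulphur-dioxide contribution → 0.4139 μm/a
  chloride contribution → 0.2609 μm/a
  ⇒ r_corr(zinc) = 0.6747 μm/a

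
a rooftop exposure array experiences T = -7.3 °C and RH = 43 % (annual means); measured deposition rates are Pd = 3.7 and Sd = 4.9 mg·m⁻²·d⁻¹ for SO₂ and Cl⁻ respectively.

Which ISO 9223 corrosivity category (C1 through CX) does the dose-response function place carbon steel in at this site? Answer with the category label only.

carbon steel: f(T) = +0.150·(T−10) [T≤10 °C] = -2.5950
  SO₂ term: 1.77·3.7^0.52·exp(0.02·43-2.5950) = 0.6165
  Sd branch = 0.102·Sd^0.62·e^(0.033·RH+0.04·T) = 0.8433 μm/a
  r_corr = 0.6165 + 0.8433 = 1.46 μm/a
Category bounds: 1.3…25 μm/a bracket r_corr ⇒ C2

C2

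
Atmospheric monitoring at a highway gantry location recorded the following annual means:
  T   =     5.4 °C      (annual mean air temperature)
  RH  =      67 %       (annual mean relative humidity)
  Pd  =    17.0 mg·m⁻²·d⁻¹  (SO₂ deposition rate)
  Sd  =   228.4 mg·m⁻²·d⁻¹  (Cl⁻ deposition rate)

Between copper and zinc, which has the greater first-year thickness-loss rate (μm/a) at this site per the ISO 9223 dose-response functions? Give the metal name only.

copper: temperature factor f = +0.126·(-4.6) = -0.5796
  SO₂ term: 0.0053·17.0^0.26·exp(0.059·67-0.5796) = 0.323
  Cl⁻ term: 0.01025·228.4^0.27·exp(0.036·67+0.049·5.4) = 0.6457
  r_corr = 0.323 + 0.6457 = 0.9687 μm/a
zinc: f(T) = +0.038·(T−10) [T≤10 °C] = -0.1748
  SO₂ term: 0.0129·17.0^0.44·exp(0.046·67-0.1748) = 0.8214
  Cl⁻ term: 0.0175·228.4^0.57·exp(0.008·67+0.085·5.4) = 1.046
  r_corr = 0.8214 + 1.046 = 1.868 μm/a
Ordering by μm/a: zinc (1.87) > copper (0.969)

zinc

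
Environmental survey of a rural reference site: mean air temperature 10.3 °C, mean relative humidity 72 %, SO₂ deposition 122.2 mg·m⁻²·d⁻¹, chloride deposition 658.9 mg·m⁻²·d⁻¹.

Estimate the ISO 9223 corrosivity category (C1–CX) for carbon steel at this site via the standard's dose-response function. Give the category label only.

carbon steel: f(T) = -0.054·(T−10) [T>10 °C] = -0.0162
  SO₂ term: 1.77·122.2^0.52·exp(0.02·72-0.0162) = 89.45
  Sd branch = 0.102·Sd^0.62·e^(0.033·RH+0.04·T) = 92.7 μm/a
  sum: 89.45 + 92.7 → r_corr = 182.2 μm/a
182 μm/a falls in (80, 200] for carbon steel → category C5

C5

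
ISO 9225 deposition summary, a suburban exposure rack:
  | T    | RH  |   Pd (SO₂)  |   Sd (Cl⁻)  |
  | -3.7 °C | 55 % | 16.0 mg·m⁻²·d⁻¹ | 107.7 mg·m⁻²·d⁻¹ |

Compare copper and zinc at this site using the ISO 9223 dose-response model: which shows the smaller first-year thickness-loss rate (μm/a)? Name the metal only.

copper

copper: T≤10 °C ⇒ hinge +0.126·(-3.7−10) = -1.7262
  sulphur-dioxide contribution → 0.04977 μm/a
  chloride contribution → 0.2191 μm/a
  total first-year rate 0.2688 μm/a
zinc: temperature factor f = +0.038·(-13.7) = -0.5206
  sulphur-dioxide contribution → 0.3259 μm/a
  chloride contribution → 0.2857 μm/a
  ⇒ r_corr(zinc) = 0.6116 μm/a
Ordering by μm/a: zinc (0.612) > copper (0.269)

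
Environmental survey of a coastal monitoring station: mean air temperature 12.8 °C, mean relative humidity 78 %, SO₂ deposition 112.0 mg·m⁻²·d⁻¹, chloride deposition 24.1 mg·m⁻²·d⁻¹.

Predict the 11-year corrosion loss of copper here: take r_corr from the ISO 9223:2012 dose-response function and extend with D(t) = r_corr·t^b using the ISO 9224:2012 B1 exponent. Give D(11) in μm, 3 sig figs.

copper: T>10 °C ⇒ hinge -0.080·(12.8−10) = -0.2240
  SO₂ term: 0.0053·112.0^0.26·exp(0.059·78-0.2240) = 1.44
  Sd branch = 0.01025·Sd^0.27·e^(0.036·RH+0.049·T) = 0.7512 μm/a
  sum: 1.44 + 0.7512 → r_corr = 2.191 μm/a
Power-law: D(11) = r_corr · 11^0.667
  D(11) = 2.191 × 11^0.667 = 2.191 × 4.95 = 10.85 μm

D(11) = 10.8 μm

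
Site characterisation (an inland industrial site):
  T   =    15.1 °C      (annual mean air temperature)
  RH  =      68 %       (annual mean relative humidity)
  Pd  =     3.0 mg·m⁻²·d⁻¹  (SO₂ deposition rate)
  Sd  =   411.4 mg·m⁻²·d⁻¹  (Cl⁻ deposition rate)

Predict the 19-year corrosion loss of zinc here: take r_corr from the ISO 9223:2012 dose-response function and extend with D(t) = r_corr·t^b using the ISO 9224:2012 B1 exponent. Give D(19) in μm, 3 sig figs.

D(19) = 40.5 μm

zinc: T>10 °C ⇒ hinge -0.071·(15.1−10) = -0.3621
  sulphur-dioxide contribution → 0.3325 μm/a
  chloride contribution → 3.364 μm/a
  total first-year rate 3.696 μm/a
Power-law: D(19) = r_corr · 19^0.813
  D(19) = 3.696 × 19^0.813 = 3.696 × 10.96 = 40.49 μm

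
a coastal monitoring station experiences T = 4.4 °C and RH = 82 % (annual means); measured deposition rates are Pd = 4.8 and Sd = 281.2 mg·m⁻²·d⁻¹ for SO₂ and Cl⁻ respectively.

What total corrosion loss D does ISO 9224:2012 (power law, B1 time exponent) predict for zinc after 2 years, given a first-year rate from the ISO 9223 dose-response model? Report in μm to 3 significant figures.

D(2) = 3.73 μm

zinc: f(T) = +0.038·(T−10) [T≤10 °C] = -0.2128
  SO₂ term: 0.0129·4.8^0.44·exp(0.046·82-0.2128) = 0.9038
  Sd branch = 0.0175·Sd^0.57·e^(0.008·RH+0.085·T) = 1.22 μm/a
  r_corr = 0.9038 + 1.22 = 2.124 μm/a
Long-term exponent b (ISO 9224 Table 2, B1) = 0.813
  D(2) = 2.124 × 2^0.813 = 2.124 × 1.757 = 3.731 μm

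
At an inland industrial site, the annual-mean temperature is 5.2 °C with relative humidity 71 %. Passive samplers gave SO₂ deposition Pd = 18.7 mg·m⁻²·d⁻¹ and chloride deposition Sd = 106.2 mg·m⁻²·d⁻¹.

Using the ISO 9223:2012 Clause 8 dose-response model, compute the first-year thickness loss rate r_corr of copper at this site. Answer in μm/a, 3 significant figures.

copper: T≤10 °C ⇒ hinge +0.126·(5.2−10) = -0.6048
  Pd branch = 0.0053·Pd^0.26·e^(0.059·RH+f) = 0.4088 μm/a
  Sd branch = 0.01025·Sd^0.27·e^(0.036·RH+0.049·T) = 0.6005 μm/a
  sum: 0.4088 + 0.6005 → r_corr = 1.009 μm/a

r_corr = 1.01 μm/a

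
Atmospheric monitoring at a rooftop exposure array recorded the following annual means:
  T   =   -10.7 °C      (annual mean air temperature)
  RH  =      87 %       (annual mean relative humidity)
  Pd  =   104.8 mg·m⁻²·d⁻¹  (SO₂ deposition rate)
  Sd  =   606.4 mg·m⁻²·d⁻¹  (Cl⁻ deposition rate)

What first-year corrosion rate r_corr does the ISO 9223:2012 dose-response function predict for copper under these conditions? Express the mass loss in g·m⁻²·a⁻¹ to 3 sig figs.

copper: f(T) = +0.126·(T−10) [T≤10 °C] = -2.6082
  Pd branch = 0.0053·Pd^0.26·e^(0.059·RH+f) = 0.2219 μm/a
  Sd branch = 0.01025·Sd^0.27·e^(0.036·RH+0.049·T) = 0.7845 μm/a
  sum: 0.2219 + 0.7845 → r_corr = 1.006 μm/a
Convert to mass loss: 1.006 μm/a × 8.96 g/cm³ = 9.017 g·m⁻²·a⁻¹

r_corr = 9.02 g·m⁻²·a⁻¹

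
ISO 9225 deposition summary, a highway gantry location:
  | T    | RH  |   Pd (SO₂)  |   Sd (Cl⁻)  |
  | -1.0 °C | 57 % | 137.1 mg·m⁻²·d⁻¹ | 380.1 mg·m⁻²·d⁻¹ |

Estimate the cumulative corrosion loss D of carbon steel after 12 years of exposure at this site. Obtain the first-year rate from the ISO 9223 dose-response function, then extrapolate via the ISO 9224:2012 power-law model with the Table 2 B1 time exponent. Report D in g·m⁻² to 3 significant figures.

D(12) = 1.13e+03 g·m⁻²

carbon steel: f(T) = +0.150·(T−10) [T≤10 °C] = -1.6500
  sulphur-dioxide contribution → 13.73 μm/a
  chloride contribution → 25.57 μm/a
  ⇒ r_corr(carbon steel) = 39.3 μm/a
Power-law: D(12) = r_corr · 12^0.523
  D(12) = 39.3 × 12^0.523 = 39.3 × 3.668 = 144.1 μm
  Mass loss = 144.1 μm × 7.85 g/cm³ = 1132 g·m⁻²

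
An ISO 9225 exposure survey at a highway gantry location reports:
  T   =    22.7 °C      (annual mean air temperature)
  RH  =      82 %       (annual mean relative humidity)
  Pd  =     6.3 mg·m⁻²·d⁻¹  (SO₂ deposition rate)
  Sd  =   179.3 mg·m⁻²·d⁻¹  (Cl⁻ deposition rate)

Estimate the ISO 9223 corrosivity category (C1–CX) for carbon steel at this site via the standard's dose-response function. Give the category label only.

C5

carbon steel: f(T) = -0.054·(T−10) [T>10 °C] = -0.6858
  sulphur-dioxide contribution → 11.97 μm/a
  chloride contribution → 94.48 μm/a
  ⇒ r_corr(carbon steel) = 106.5 μm/a
ISO 9223 Table 2 (carbon steel): 80 < 106 ≤ 200 μm/a ⇒ C5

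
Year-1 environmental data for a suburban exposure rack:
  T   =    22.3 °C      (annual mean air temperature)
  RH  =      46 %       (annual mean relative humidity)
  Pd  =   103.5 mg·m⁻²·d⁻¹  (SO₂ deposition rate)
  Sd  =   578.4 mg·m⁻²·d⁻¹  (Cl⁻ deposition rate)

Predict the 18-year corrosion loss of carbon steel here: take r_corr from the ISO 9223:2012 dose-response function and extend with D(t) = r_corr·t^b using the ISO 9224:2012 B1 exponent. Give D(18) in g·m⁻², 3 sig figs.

carbon steel: T>10 °C ⇒ hinge -0.054·(22.3−10) = -0.6642
  sulphur-dioxide contribution → 25.52 μm/a
  chloride contribution → 58.59 μm/a
  total first-year rate 84.11 μm/a
Long-term exponent b (ISO 9224 Table 2, B1) = 0.523
  D(18) = 84.11 × 18^0.523 = 84.11 × 4.534 = 381.4 μm
  Mass loss = 381.4 μm × 7.85 g/cm³ = 2994 g·m⁻²

D(18) = 2.99e+03 g·m⁻²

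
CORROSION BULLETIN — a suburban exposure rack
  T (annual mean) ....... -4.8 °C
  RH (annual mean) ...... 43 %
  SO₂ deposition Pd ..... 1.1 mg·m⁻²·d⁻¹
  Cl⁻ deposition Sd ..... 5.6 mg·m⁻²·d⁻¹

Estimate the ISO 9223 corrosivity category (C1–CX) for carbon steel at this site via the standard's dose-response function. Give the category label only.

carbon steel: f(T) = +0.150·(T−10) [T≤10 °C] = -2.2200
  SO₂ term: 1.77·1.1^0.52·exp(0.02·43-2.2200) = 0.4774
  Sd branch = 0.102·Sd^0.62·e^(0.033·RH+0.04·T) = 1.012 μm/a
  sum: 0.4774 + 1.012 → r_corr = 1.49 μm/a
Category bounds: 1.3…25 μm/a bracket r_corr ⇒ C2

C2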